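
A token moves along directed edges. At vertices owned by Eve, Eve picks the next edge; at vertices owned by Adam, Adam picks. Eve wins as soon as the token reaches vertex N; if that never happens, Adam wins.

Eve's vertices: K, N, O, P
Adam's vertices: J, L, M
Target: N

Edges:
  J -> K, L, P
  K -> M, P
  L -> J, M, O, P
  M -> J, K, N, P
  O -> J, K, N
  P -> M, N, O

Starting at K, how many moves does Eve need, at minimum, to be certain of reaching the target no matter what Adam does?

2

A0 = {N}
A1: add {O, P} — O (Eve) has O→N; P (Eve) has P→N.
A2: add {K} — K (Eve) has K→P.
A3 = A2; e.g. J (Adam) can still go to L. Fixed point.
K enters the attractor at level 2, so Eve can force the target in 2 moves from there.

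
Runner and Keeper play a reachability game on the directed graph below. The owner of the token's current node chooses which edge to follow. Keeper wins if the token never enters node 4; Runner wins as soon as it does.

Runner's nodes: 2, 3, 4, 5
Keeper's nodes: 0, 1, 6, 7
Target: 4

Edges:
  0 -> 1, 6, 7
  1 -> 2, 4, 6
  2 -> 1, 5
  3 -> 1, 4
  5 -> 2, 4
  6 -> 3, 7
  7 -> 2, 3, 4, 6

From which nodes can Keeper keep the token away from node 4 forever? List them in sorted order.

A0 = {4}
A1: add {3, 5} — 3 (Runner) has 3→4; 5 (Runner) has 5→4.
A2: add {2} — 2 (Runner) has 2→5.
A3 = A2; e.g. 0 (Keeper) can still go to 1. Fixed point.
Runner's attractor = {2, 3, 4, 5}; Keeper avoids the target exactly from the complement.

0, 1, 6, 7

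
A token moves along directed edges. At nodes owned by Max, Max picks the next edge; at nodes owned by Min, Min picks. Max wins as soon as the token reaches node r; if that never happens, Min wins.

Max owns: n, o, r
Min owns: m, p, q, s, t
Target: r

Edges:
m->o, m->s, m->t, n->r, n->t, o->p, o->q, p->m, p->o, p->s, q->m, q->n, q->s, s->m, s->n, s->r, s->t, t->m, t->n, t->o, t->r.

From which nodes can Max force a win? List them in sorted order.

A0 = {r}
A1: add {n} — n (Max) has n→r.
A2 = A1; e.g. m (Min) can still go to o. Fixed point.
Max's winning region = {n, r}.

n, r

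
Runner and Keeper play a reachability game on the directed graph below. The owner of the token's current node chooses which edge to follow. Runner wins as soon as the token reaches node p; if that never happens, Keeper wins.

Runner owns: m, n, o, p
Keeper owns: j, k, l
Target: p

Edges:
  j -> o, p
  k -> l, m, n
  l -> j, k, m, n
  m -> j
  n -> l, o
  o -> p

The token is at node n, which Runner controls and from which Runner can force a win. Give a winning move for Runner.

A0 = {p}
A1: add {o} — o (Runner) has o→p.
A2: add {j, n} — j (Keeper): all of {o, p} already in; n (Runner) has n→o.
A3: add {m} — m (Runner) has m→j.
A4 = A3; e.g. k (Keeper) can still go to l. Fixed point.
From n, successor o is in the attractor (rank 1); the other successor l is not.

o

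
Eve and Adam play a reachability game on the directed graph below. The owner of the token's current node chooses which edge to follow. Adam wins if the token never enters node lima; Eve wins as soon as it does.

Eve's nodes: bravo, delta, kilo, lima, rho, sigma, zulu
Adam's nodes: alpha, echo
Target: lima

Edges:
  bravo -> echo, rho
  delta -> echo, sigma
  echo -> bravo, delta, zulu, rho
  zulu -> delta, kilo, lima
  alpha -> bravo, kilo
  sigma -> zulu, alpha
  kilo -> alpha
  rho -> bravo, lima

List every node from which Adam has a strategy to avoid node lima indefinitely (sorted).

A0 = {lima}
A1: add {rho, zulu} — zulu (Eve) has zulu→lima; rho (Eve) has rho→lima.
A2: add {bravo, sigma} — bravo (Eve) has bravo→rho; sigma (Eve) has sigma→zulu.
A3: add {delta} — delta (Eve) has delta→sigma.
A4: add {echo} — echo (Adam): all of {bravo, delta, zulu, rho} already in.
A5 = A4; e.g. alpha (Adam) can still go to kilo. Fixed point.
Eve's attractor = {bravo, delta, echo, lima, rho, sigma, zulu}; Adam avoids the target exactly from the complement.

alpha, kilo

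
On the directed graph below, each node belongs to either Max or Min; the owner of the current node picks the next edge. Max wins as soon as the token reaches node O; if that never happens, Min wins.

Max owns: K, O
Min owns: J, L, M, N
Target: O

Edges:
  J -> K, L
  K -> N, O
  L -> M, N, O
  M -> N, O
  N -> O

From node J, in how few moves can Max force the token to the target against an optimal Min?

4

A0 = {O}
A1: add {K, N} — K (Max) has K→O; N (Min): all of {O} already in.
A2: add {M} — M (Min): all of {N, O} already in.
A3: add {L} — L (Min): all of {M, N, O} already in.
A4: add {J} — J (Min): all of {K, L} already in.
A4 = all vertices. Fixed point.
J enters the attractor at level 4, so Max can force the target in 4 moves from there.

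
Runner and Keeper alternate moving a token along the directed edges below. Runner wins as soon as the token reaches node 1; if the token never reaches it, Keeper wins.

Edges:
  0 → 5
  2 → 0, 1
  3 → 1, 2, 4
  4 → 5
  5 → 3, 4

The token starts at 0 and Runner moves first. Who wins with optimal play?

Track states (vertex, player-to-move).
A0 = {(1,Runner), (1,Keeper)}
A1: add {(2,Runner), (3,Runner)}.
A2 = A1; e.g. (0,Runner) stays out. (0,Runner) never enters ⇒ Keeper avoids the target.

Keeper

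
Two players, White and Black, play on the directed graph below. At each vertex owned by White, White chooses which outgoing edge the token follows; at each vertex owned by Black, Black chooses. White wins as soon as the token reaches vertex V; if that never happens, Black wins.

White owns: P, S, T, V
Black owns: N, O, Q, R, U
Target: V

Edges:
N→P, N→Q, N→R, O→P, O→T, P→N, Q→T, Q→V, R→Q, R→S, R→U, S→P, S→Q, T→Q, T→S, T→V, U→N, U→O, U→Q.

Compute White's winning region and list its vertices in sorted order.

A0 = {V}
A1: add {T} — T (White) has T→V.
A2: add {Q} — Q (Black): all of {T, V} already in.
A3: add {S} — S (White) has S→Q.
A4 = A3; e.g. N (Black) can still go to P. Fixed point.
White's winning region = {Q, S, T, V}.

Q, S, T, V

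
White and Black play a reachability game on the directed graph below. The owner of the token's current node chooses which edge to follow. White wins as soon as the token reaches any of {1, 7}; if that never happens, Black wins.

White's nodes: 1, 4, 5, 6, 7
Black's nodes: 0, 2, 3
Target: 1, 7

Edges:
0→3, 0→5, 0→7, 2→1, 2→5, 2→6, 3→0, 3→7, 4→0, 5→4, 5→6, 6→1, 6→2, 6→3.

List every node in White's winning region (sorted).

A0 = {1, 7}
A1: add {6} — 6 (White) has 6→1.
A2: add {5} — 5 (White) has 5→6.
A3: add {2} — 2 (Black): all of {1, 5, 6} already in.
A4 = A3; e.g. 0 (Black) can still go to 3. Fixed point.
White's winning region = {1, 2, 5, 6, 7}.

1, 2, 5, 6, 7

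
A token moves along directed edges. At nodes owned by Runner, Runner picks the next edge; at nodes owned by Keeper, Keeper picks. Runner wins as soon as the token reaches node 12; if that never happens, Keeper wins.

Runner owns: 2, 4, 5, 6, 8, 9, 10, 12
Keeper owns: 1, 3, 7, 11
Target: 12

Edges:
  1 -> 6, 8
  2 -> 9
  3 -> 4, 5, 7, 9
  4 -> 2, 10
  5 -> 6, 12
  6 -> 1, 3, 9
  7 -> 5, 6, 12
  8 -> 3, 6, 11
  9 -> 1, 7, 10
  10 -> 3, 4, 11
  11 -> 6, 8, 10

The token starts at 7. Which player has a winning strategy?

A0 = {12}
A1: add {5} — 5 (Runner) has 5→12.
A2 = A1; e.g. 1 (Keeper) can still go to 6. Fixed point.
7 never enters the attractor, so Keeper can avoid the target forever.

Keeper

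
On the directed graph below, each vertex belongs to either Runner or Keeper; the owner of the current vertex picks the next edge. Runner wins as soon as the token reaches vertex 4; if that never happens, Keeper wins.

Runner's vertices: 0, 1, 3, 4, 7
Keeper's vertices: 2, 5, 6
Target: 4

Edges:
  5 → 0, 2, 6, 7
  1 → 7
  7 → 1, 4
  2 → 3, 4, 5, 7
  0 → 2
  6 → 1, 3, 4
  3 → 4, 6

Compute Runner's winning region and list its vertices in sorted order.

1, 3, 4, 6, 7

A0 = {4}
A1: add {3, 7} — 3 (Runner) has 3→4; 7 (Runner) has 7→4.
A2: add {1} — 1 (Runner) has 1→7.
A3: add {6} — 6 (Keeper): all of {1, 3, 4} already in.
A4 = A3; e.g. 0 (Runner) has no edge into A3. Fixed point.
Runner's winning region = {1, 3, 4, 6, 7}.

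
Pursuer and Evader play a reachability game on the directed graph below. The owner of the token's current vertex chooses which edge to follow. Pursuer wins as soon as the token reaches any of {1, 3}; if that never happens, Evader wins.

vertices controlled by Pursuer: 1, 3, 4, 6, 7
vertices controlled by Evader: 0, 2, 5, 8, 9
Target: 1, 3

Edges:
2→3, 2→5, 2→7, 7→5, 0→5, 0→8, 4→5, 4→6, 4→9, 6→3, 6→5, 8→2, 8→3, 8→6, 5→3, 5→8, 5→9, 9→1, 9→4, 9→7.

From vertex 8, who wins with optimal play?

A0 = {1, 3}
A1: add {6} — 6 (Pursuer) has 6→3.
A2: add {4} — 4 (Pursuer) has 4→6.
A3 = A2; e.g. 0 (Evader) can still go to 5. Fixed point.
8 never enters the attractor, so Evader can avoid the target forever.

Evader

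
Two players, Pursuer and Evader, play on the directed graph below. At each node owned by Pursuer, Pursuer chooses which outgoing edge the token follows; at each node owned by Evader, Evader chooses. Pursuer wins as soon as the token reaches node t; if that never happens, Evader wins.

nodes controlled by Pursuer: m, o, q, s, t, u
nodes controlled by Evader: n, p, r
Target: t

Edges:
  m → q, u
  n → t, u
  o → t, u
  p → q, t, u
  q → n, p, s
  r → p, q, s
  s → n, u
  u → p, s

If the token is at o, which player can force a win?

A0 = {t}
A1: add {o} — o (Pursuer) has o→t.
A2 = A1; e.g. m (Pursuer) has no edge into A1. Fixed point.
o ∈ A1, so Pursuer can force the target.

Pursuer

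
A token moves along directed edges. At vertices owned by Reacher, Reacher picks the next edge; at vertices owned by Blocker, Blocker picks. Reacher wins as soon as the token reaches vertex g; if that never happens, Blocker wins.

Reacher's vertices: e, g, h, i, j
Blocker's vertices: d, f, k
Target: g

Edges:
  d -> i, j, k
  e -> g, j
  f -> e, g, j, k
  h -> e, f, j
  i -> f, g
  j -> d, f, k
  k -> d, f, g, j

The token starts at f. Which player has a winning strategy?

Blocker

A0 = {g}
A1: add {e, i} — e (Reacher) has e→g; i (Reacher) has i→g.
A2: add {h} — h (Reacher) has h→e.
A3 = A2; e.g. d (Blocker) can still go to j. Fixed point.
f never enters the attractor, so Blocker can avoid the target forever.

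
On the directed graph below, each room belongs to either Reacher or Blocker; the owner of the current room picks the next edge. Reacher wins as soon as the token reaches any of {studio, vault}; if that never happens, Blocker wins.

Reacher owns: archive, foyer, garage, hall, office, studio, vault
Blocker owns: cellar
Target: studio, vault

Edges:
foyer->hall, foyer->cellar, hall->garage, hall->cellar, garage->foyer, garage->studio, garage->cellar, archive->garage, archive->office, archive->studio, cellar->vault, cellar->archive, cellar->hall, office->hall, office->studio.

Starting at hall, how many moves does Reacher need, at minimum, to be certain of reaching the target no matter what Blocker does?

A0 = {studio, vault}
A1: add {archive, garage, office} — garage (Reacher) has garage→studio; archive (Reacher) has archive→studio; office (Reacher) has office→studio.
A2: add {hall} — hall (Reacher) has hall→garage.
hall enters the attractor at level 2, so Reacher can force the target in 2 moves from there.

2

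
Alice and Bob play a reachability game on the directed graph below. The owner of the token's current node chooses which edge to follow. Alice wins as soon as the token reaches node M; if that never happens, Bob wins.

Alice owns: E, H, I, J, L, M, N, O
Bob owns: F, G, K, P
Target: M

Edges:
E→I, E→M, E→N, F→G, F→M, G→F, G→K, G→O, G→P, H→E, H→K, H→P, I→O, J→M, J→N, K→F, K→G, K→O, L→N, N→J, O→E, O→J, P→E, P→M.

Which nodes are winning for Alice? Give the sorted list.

E, H, I, J, L, M, N, O, P

A0 = {M}
A1: add {E, J} — E (Alice) has E→M; J (Alice) has J→M.
A2: add {H, N, O, P} — H (Alice) has H→E; N (Alice) has N→J; O (Alice) has O→E; P (Bob): all of {E, M} already in.
A3: add {I, L} — I (Alice) has I→O; L (Alice) has L→N.
A4 = A3; e.g. F (Bob) can still go to G. Fixed point.
Alice's winning region = {E, H, I, J, L, M, N, O, P}.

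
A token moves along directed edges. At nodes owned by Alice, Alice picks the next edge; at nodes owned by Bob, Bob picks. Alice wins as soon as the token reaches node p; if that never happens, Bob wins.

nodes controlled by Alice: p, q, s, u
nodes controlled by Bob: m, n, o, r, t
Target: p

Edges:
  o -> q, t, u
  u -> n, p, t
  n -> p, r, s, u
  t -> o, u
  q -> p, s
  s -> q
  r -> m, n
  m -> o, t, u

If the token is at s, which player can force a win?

Alice

A0 = {p}
A1: add {q, u} — q (Alice) has q→p; u (Alice) has u→p.
A2: add {s} — s (Alice) has s→q.
A3 = A2; e.g. m (Bob) can still go to o. Fixed point.
s ∈ A2, so Alice can force the target.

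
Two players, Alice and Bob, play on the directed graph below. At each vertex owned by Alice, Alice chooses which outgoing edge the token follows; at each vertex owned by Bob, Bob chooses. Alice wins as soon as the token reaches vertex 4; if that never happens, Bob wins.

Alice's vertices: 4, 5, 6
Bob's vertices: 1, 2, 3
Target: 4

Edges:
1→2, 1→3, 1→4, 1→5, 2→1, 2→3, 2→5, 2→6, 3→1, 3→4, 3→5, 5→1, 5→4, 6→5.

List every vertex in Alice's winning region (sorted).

4, 5, 6

A0 = {4}
A1: add {5} — 5 (Alice) has 5→4.
A2: add {6} — 6 (Alice) has 6→5.
A3 = A2; e.g. 1 (Bob) can still go to 2. Fixed point.
Alice's winning region = {4, 5, 6}.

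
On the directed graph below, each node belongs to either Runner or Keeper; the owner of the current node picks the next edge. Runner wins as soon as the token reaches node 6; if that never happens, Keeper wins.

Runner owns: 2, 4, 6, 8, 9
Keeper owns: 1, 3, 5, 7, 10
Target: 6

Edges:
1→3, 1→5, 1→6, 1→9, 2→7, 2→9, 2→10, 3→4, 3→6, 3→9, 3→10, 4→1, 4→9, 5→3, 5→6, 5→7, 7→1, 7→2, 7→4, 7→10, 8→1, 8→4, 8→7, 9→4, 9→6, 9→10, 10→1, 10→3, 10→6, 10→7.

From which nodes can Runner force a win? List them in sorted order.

2, 4, 6, 8, 9

A0 = {6}
A1: add {9} — 9 (Runner) has 9→6.
A2: add {2, 4} — 2 (Runner) has 2→9; 4 (Runner) has 4→9.
A3: add {8} — 8 (Runner) has 8→4.
A4 = A3; e.g. 1 (Keeper) can still go to 3. Fixed point.
Runner's winning region = {2, 4, 6, 8, 9}.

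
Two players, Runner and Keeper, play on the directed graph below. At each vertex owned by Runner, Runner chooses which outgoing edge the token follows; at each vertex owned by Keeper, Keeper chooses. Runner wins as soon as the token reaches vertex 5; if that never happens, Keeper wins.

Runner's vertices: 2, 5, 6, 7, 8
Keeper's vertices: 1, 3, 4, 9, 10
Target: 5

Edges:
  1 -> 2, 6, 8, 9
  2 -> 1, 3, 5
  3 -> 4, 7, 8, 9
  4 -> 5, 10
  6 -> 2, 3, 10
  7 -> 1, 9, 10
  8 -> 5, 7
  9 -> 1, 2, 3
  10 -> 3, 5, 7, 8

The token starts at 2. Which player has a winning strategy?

Runner

A0 = {5}
A1: add {2, 8} — 2 (Runner) has 2→5; 8 (Runner) has 8→5.
2 ∈ A1, so Runner can force the target.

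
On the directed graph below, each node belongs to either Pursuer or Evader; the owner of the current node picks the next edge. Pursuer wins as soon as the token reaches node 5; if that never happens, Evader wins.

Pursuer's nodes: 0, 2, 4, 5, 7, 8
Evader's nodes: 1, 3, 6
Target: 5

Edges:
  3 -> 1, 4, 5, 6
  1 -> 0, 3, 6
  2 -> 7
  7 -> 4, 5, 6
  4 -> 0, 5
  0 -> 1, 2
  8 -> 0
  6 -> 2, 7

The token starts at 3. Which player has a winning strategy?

Evader

A0 = {5}
A1: add {4, 7} — 4 (Pursuer) has 4→5; 7 (Pursuer) has 7→5.
A2: add {2} — 2 (Pursuer) has 2→7.
A3: add {0, 6} — 0 (Pursuer) has 0→2; 6 (Evader): all of {2, 7} already in.
A4: add {8} — 8 (Pursuer) has 8→0.
A5 = A4; e.g. 1 (Evader) can still go to 3. Fixed point.
3 never enters the attractor, so Evader can avoid the target forever.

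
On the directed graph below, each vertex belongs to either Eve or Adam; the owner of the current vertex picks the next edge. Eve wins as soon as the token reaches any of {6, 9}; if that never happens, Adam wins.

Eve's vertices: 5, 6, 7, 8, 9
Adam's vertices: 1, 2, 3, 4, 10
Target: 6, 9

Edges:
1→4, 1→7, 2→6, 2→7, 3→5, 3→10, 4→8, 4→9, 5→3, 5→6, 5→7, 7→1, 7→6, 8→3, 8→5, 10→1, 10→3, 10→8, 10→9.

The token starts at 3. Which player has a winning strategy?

Adam

A0 = {6, 9}
A1: add {5, 7} — 5 (Eve) has 5→6; 7 (Eve) has 7→6.
A2: add {2, 8} — 2 (Adam): all of {6, 7} already in; 8 (Eve) has 8→5.
A3: add {4} — 4 (Adam): all of {8, 9} already in.
A4: add {1} — 1 (Adam): all of {4, 7} already in.
A5 = A4; e.g. 3 (Adam) can still go to 10. Fixed point.
3 never enters the attractor, so Adam can avoid the target forever.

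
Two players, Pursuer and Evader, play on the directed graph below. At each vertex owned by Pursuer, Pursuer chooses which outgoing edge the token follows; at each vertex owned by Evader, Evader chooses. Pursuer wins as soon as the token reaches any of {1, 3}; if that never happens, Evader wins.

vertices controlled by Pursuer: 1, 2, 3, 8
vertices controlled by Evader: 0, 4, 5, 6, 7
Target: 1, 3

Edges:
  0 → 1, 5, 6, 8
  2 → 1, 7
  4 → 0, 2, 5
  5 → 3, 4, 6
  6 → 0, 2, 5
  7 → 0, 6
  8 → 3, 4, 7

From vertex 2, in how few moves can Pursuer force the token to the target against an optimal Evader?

A0 = {1, 3}
A1: add {2, 8} — 2 (Pursuer) has 2→1; 8 (Pursuer) has 8→3.
A2 = A1; e.g. 0 (Evader) can still go to 5. Fixed point.
2 enters the attractor at level 1, so Pursuer can force the target in 1 move from there.

1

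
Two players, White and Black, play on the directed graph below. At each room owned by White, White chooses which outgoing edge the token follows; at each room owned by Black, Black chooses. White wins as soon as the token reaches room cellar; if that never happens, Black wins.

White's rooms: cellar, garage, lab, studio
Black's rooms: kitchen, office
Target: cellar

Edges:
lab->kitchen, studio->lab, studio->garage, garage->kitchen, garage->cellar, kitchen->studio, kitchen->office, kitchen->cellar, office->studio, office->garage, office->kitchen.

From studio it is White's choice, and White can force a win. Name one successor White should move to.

garage

A0 = {cellar}
A1: add {garage} — garage (White) has garage→cellar.
A2: add {studio} — studio (White) has studio→garage.
A3 = A2; e.g. lab (White) has no edge into A2. Fixed point.
From studio, successor garage is in the attractor (rank 1); the other successor lab is not.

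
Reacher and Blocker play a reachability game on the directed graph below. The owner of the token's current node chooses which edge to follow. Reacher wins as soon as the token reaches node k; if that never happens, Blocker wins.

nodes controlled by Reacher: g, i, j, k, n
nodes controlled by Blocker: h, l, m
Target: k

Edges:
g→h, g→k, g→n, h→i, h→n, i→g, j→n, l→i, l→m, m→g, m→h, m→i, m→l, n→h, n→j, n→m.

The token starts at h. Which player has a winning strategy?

Blocker

A0 = {k}
A1: add {g} — g (Reacher) has g→k.
A2: add {i} — i (Reacher) has i→g.
A3 = A2; e.g. h (Blocker) can still go to n. Fixed point.
h never enters the attractor, so Blocker can avoid the target forever.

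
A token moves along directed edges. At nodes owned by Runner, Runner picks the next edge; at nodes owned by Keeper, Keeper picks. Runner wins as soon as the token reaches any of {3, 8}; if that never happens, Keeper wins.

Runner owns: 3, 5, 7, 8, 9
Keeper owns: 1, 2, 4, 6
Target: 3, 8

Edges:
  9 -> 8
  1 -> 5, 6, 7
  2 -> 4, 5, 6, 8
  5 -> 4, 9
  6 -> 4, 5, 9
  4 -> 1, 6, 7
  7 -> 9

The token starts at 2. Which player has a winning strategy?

A0 = {3, 8}
A1: add {9} — 9 (Runner) has 9→8.
A2: add {5, 7} — 5 (Runner) has 5→9; 7 (Runner) has 7→9.
A3 = A2; e.g. 1 (Keeper) can still go to 6. Fixed point.
2 never enters the attractor, so Keeper can avoid the target forever.

Keeper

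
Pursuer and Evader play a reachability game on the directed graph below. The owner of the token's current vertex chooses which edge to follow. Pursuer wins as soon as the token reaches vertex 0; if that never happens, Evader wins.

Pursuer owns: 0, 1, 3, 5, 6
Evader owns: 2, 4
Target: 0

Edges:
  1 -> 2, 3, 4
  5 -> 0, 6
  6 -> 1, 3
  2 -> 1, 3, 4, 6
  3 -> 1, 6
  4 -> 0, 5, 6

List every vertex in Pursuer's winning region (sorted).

A0 = {0}
A1: add {5} — 5 (Pursuer) has 5→0.
A2 = A1; e.g. 1 (Pursuer) has no edge into A1. Fixed point.
Pursuer's winning region = {0, 5}.

0, 5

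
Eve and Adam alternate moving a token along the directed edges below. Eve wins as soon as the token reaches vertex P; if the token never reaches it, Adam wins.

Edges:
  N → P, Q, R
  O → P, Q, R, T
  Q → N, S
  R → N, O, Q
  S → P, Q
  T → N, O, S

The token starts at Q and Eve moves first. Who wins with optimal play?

Track states (vertex, player-to-move).
A0 = {(P,Eve), (P,Adam)}
A1: add {(N,Eve), (O,Eve), (S,Eve)}.
A2: add {(Q,Adam), (T,Adam)}.
A3: add {(R,Eve)}.
A4 = A3; e.g. (N,Adam) stays out. (Q,Eve) never enters ⇒ Adam avoids the target.

Adam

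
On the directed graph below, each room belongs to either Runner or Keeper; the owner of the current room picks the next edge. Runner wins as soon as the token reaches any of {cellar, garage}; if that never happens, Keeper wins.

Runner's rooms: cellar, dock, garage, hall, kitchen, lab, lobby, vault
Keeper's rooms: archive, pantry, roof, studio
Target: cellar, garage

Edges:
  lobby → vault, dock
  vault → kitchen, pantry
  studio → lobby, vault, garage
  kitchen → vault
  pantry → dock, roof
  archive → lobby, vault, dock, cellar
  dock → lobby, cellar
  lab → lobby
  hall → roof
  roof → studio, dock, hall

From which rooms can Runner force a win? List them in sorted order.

cellar, dock, garage, lab, lobby

A0 = {cellar, garage}
A1: add {dock} — dock (Runner) has dock→cellar.
A2: add {lobby} — lobby (Runner) has lobby→dock.
A3: add {lab} — lab (Runner) has lab→lobby.
A4 = A3; e.g. vault (Runner) has no edge into A3. Fixed point.
Runner's winning region = {cellar, dock, garage, lab, lobby}.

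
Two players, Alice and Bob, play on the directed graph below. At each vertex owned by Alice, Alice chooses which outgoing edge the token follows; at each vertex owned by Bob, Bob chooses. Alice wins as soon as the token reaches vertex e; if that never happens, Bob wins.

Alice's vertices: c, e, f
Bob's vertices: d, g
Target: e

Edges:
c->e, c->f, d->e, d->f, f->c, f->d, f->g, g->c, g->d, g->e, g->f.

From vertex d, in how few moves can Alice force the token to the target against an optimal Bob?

A0 = {e}
A1: add {c} — c (Alice) has c→e.
A2: add {f} — f (Alice) has f→c.
A3: add {d} — d (Bob): all of {e, f} already in.
d enters the attractor at level 3, so Alice can force the target in 3 moves from there.

3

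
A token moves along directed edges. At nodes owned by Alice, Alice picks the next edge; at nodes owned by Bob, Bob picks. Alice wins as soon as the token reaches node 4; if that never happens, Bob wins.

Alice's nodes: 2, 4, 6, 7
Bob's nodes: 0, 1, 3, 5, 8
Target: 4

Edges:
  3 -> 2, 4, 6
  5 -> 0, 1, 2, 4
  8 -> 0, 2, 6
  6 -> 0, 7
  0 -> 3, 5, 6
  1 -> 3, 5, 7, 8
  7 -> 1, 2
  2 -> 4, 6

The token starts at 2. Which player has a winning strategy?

Alice

A0 = {4}
A1: add {2} — 2 (Alice) has 2→4.
2 ∈ A1, so Alice can force the target.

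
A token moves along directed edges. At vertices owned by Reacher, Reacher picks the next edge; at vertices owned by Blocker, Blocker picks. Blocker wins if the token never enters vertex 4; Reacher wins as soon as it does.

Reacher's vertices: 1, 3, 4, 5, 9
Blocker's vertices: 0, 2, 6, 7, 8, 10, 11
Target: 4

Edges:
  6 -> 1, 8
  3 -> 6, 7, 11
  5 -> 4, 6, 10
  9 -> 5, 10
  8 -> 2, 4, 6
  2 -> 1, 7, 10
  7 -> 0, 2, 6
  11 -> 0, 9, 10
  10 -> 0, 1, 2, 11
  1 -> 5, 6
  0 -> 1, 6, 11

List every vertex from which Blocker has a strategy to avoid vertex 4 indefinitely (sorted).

0, 2, 3, 6, 7, 8, 10, 11

A0 = {4}
A1: add {5} — 5 (Reacher) has 5→4.
A2: add {1, 9} — 1 (Reacher) has 1→5; 9 (Reacher) has 9→5.
A3 = A2; e.g. 0 (Blocker) can still go to 6. Fixed point.
Reacher's attractor = {1, 4, 5, 9}; Blocker avoids the target exactly from the complement.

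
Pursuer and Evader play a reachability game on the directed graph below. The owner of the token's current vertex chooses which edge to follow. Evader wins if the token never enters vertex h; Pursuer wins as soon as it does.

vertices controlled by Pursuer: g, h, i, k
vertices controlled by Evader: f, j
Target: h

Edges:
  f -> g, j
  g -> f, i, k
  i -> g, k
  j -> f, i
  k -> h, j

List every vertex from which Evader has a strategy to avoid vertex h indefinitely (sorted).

f, j

A0 = {h}
A1: add {k} — k (Pursuer) has k→h.
A2: add {g, i} — g (Pursuer) has g→k; i (Pursuer) has i→k.
A3 = A2; e.g. f (Evader) can still go to j. Fixed point.
Pursuer's attractor = {g, h, i, k}; Evader avoids the target exactly from the complement.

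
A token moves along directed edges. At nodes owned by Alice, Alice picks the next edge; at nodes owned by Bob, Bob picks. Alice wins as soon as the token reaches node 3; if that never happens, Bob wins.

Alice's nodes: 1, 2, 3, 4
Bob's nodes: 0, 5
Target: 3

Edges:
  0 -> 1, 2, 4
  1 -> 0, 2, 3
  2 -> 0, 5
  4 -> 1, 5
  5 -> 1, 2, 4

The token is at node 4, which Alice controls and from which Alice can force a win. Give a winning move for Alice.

1

A0 = {3}
A1: add {1} — 1 (Alice) has 1→3.
A2: add {4} — 4 (Alice) has 4→1.
A3 = A2; e.g. 0 (Bob) can still go to 2. Fixed point.
From 4, successor 1 is in the attractor (rank 1); the other successor 5 is not.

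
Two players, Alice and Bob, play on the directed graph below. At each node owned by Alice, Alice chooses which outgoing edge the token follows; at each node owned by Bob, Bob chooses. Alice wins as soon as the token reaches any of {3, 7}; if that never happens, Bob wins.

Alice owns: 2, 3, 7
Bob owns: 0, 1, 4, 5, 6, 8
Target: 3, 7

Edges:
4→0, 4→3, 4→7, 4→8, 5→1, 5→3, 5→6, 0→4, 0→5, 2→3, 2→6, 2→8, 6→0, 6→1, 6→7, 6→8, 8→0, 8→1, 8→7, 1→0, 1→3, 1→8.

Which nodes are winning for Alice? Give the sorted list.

A0 = {3, 7}
A1: add {2} — 2 (Alice) has 2→3.
A2 = A1; e.g. 0 (Bob) can still go to 4. Fixed point.
Alice's winning region = {2, 3, 7}.

2, 3, 7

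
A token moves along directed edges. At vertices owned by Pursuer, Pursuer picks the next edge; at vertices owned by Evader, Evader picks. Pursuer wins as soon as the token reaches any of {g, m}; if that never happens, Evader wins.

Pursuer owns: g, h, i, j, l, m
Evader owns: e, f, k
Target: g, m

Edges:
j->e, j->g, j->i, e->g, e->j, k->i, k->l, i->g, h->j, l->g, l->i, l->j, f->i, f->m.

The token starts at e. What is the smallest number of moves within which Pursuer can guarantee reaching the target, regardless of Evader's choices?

2

A0 = {g, m}
A1: add {i, j, l} — i (Pursuer) has i→g; j (Pursuer) has j→g; l (Pursuer) has l→g.
A2: add {e, f, h, k} — e (Evader): all of {g, j} already in; f (Evader): all of {i, m} already in; h (Pursuer) has h→j; k (Evader): all of {i, l} already in.
A2 = all vertices. Fixed point.
e enters the attractor at level 2, so Pursuer can force the target in 2 moves from there.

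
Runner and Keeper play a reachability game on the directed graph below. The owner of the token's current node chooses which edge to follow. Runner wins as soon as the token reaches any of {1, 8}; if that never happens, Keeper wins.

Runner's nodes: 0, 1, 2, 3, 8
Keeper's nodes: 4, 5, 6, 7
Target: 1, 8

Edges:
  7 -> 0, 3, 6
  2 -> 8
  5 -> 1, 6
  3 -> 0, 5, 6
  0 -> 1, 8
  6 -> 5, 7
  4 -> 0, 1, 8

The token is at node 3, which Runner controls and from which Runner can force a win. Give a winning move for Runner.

0

A0 = {1, 8}
A1: add {0, 2} — 0 (Runner) has 0→1; 2 (Runner) has 2→8.
A2: add {3, 4} — 3 (Runner) has 3→0; 4 (Keeper): all of {0, 1, 8} already in.
A3 = A2; e.g. 5 (Keeper) can still go to 6. Fixed point.
From 3, successor 0 is in the attractor (rank 1); the other successors 5, 6 are not.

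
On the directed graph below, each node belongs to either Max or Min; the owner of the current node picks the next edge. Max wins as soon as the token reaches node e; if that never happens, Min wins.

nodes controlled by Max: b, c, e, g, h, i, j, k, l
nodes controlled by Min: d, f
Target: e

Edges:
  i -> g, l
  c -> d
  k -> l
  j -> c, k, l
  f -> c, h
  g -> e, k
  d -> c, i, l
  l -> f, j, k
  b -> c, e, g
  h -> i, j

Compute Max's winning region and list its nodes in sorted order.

b, e, g, h, i

A0 = {e}
A1: add {b, g} — b (Max) has b→e; g (Max) has g→e.
A2: add {i} — i (Max) has i→g.
A3: add {h} — h (Max) has h→i.
A4 = A3; e.g. c (Max) has no edge into A3. Fixed point.
Max's winning region = {b, e, g, h, i}.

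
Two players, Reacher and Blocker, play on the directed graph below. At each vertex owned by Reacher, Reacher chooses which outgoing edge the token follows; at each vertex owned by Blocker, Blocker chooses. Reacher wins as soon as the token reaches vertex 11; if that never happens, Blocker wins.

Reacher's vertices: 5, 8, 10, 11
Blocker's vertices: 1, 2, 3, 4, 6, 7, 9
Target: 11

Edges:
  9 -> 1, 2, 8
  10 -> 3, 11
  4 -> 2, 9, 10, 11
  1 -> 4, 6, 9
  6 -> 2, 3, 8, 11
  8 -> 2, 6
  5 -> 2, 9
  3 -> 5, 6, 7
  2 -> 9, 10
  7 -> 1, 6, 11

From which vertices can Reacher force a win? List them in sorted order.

10, 11

A0 = {11}
A1: add {10} — 10 (Reacher) has 10→11.
A2 = A1; e.g. 1 (Blocker) can still go to 4. Fixed point.
Reacher's winning region = {10, 11}.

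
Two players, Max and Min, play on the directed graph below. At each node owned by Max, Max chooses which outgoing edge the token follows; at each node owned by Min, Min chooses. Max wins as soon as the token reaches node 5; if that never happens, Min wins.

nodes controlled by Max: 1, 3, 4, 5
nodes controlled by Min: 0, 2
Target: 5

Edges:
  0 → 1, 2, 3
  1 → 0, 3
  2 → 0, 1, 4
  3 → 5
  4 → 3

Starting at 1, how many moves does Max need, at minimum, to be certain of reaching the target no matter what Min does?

A0 = {5}
A1: add {3} — 3 (Max) has 3→5.
A2: add {1, 4} — 1 (Max) has 1→3; 4 (Max) has 4→3.
A3 = A2; e.g. 0 (Min) can still go to 2. Fixed point.
1 enters the attractor at level 2, so Max can force the target in 2 moves from there.

2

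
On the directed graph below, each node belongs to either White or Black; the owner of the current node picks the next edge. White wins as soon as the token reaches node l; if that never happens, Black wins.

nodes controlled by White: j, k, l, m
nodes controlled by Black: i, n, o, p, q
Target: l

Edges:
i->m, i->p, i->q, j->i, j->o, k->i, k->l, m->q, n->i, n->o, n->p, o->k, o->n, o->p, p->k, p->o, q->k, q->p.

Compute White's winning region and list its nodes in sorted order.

k, l

A0 = {l}
A1: add {k} — k (White) has k→l.
A2 = A1; e.g. i (Black) can still go to m. Fixed point.
White's winning region = {k, l}.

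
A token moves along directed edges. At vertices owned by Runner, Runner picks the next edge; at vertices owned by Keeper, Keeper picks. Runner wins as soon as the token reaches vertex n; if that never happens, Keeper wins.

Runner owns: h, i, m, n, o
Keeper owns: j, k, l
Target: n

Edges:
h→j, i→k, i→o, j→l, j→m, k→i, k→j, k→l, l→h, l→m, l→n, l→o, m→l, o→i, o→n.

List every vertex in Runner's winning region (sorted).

A0 = {n}
A1: add {o} — o (Runner) has o→n.
A2: add {i} — i (Runner) has i→o.
A3 = A2; e.g. h (Runner) has no edge into A2. Fixed point.
Runner's winning region = {i, n, o}.

i, n, o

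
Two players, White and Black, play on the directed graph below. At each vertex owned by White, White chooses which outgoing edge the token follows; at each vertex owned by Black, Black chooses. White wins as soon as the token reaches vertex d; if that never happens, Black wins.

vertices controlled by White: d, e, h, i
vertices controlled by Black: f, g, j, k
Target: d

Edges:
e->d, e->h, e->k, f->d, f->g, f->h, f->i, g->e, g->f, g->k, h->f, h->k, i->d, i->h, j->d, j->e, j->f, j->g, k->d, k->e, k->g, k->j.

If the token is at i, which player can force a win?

White

A0 = {d}
A1: add {e, i} — e (White) has e→d; i (White) has i→d.
A2 = A1; e.g. f (Black) can still go to g. Fixed point.
i ∈ A1, so White can force the target.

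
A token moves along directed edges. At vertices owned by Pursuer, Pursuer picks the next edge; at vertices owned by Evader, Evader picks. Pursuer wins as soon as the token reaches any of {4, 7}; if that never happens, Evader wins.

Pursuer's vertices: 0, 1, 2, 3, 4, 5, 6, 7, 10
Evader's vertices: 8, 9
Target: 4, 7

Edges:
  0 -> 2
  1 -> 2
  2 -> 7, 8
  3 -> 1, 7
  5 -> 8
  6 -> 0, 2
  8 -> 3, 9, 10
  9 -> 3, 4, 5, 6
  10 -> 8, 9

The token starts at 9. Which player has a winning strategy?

Evader

A0 = {4, 7}
A1: add {2, 3} — 2 (Pursuer) has 2→7; 3 (Pursuer) has 3→7.
A2: add {0, 1, 6} — 0 (Pursuer) has 0→2; 1 (Pursuer) has 1→2; 6 (Pursuer) has 6→2.
A3 = A2; e.g. 5 (Pursuer) has no edge into A2. Fixed point.
9 never enters the attractor, so Evader can avoid the target forever.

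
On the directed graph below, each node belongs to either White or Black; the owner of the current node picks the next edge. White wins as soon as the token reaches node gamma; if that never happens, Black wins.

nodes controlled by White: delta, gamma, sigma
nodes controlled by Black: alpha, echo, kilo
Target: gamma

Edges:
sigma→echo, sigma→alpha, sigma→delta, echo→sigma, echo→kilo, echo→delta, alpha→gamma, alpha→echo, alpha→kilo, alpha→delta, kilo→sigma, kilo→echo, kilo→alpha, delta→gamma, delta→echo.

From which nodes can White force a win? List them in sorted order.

delta, gamma, sigma

A0 = {gamma}
A1: add {delta} — delta (White) has delta→gamma.
A2: add {sigma} — sigma (White) has sigma→delta.
A3 = A2; e.g. echo (Black) can still go to kilo. Fixed point.
White's winning region = {delta, gamma, sigma}.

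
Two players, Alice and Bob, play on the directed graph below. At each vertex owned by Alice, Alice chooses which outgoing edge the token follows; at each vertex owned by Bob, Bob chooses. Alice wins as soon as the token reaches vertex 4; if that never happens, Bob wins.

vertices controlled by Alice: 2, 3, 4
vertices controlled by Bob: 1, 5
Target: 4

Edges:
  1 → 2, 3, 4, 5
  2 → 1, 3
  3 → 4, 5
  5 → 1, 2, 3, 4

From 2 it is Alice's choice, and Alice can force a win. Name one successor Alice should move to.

3

A0 = {4}
A1: add {3} — 3 (Alice) has 3→4.
A2: add {2} — 2 (Alice) has 2→3.
A3 = A2; e.g. 1 (Bob) can still go to 5. Fixed point.
From 2, successor 3 is in the attractor (rank 1); the other successor 1 is not.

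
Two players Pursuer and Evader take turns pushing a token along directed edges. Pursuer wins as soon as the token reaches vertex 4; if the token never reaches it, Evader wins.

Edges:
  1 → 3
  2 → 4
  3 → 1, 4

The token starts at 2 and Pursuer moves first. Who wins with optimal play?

Track states (vertex, player-to-move).
A0 = {(4,Pursuer), (4,Evader)}
A1: add {(2,Pursuer), (2,Evader), (3,Pursuer)}.
(2,Pursuer) ∈ A1 ⇒ Pursuer forces the target.

Pursuer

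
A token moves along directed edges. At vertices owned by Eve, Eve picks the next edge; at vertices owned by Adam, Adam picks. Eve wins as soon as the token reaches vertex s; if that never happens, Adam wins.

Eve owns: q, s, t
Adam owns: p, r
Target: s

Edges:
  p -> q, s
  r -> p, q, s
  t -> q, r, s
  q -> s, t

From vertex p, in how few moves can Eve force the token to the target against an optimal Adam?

2

A0 = {s}
A1: add {q, t} — q (Eve) has q→s; t (Eve) has t→s.
A2: add {p} — p (Adam): all of {q, s} already in.
p enters the attractor at level 2, so Eve can force the target in 2 moves from there.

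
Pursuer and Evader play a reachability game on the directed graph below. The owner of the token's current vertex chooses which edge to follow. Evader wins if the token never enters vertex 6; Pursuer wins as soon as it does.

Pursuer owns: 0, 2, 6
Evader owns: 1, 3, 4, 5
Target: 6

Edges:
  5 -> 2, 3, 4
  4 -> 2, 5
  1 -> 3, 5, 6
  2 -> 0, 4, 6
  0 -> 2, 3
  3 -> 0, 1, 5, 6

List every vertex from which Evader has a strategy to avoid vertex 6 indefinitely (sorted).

A0 = {6}
A1: add {2} — 2 (Pursuer) has 2→6.
A2: add {0} — 0 (Pursuer) has 0→2.
A3 = A2; e.g. 1 (Evader) can still go to 3. Fixed point.
Pursuer's attractor = {0, 2, 6}; Evader avoids the target exactly from the complement.

1, 3, 4, 5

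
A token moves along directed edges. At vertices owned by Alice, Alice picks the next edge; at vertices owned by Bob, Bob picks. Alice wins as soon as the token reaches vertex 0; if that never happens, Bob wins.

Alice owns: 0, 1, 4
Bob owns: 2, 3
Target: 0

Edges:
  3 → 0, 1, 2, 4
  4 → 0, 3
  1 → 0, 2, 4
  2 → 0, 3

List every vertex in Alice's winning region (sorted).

A0 = {0}
A1: add {1, 4} — 1 (Alice) has 1→0; 4 (Alice) has 4→0.
A2 = A1; e.g. 2 (Bob) can still go to 3. Fixed point.
Alice's winning region = {0, 1, 4}.

0, 1, 4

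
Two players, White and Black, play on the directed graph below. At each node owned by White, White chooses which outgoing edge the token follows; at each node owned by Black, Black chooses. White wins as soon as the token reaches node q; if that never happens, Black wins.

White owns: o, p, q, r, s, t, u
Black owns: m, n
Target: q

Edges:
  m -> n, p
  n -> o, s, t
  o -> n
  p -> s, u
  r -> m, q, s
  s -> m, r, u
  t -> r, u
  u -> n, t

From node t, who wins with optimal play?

White

A0 = {q}
A1: add {r} — r (White) has r→q.
A2: add {s, t} — s (White) has s→r; t (White) has t→r.
t ∈ A2, so White can force the target.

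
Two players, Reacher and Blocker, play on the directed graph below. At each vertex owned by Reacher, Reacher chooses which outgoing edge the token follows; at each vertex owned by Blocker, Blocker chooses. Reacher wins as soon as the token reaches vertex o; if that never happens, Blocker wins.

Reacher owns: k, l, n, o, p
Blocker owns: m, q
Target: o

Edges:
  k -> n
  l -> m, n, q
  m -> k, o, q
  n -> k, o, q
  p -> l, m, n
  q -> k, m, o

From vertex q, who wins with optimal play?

Blocker

A0 = {o}
A1: add {n} — n (Reacher) has n→o.
A2: add {k, l, p} — k (Reacher) has k→n; l (Reacher) has l→n; p (Reacher) has p→n.
A3 = A2; e.g. m (Blocker) can still go to q. Fixed point.
q never enters the attractor, so Blocker can avoid the target forever.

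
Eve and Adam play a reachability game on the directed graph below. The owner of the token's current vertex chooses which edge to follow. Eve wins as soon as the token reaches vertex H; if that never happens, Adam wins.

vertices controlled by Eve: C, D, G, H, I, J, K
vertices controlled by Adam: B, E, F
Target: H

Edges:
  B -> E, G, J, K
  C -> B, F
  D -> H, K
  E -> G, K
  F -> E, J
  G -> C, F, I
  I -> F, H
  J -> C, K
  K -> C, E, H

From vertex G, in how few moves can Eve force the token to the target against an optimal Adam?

A0 = {H}
A1: add {D, I, K} — D (Eve) has D→H; I (Eve) has I→H; K (Eve) has K→H.
A2: add {G, J} — G (Eve) has G→I; J (Eve) has J→K.
G enters the attractor at level 2, so Eve can force the target in 2 moves from there.

2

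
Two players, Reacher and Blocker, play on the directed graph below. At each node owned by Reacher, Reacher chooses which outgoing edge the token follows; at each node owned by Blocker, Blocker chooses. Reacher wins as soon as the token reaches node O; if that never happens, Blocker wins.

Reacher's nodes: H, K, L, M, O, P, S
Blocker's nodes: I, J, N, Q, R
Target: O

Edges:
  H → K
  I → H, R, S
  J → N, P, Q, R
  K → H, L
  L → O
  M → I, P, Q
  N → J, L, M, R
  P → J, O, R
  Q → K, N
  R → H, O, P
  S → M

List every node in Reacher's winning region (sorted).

H, I, K, L, M, O, P, R, S

A0 = {O}
A1: add {L, P} — L (Reacher) has L→O; P (Reacher) has P→O.
A2: add {K, M} — K (Reacher) has K→L; M (Reacher) has M→P.
A3: add {H, S} — H (Reacher) has H→K; S (Reacher) has S→M.
A4: add {R} — R (Blocker): all of {H, O, P} already in.
A5: add {I} — I (Blocker): all of {H, R, S} already in.
A6 = A5; e.g. J (Blocker) can still go to N. Fixed point.
Reacher's winning region = {H, I, K, L, M, O, P, R, S}.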